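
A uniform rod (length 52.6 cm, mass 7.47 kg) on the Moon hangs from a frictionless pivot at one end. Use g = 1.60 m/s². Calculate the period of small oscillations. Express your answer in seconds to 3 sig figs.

For a physical pendulum T = 2π√(I/(mgd)), with d = 0.2630 m from pivot to centre of mass.
I_cm = mL²/12 = 7.47 × 0.526²/12 = 0.1722 kg·m²; I = I_cm + md² = 0.1722 + 7.47 × 0.2630² = 0.6889 kg·m².
T = 2π√(0.6889/(7.47 × 1.60 × 0.2630)) = 2.94 s.

2.94 s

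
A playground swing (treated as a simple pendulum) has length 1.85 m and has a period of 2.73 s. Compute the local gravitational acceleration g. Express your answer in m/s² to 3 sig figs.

From T = 2π√(L/g), g = 4π²L/T² = 4π² × 1.85/2.730² = 9.80 m/s².

9.80 m/s²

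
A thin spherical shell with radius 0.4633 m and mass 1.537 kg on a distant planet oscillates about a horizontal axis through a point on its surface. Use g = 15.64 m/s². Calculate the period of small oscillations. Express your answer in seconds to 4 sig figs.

I_cm = (2/3)mr² = 0.21994 kg·m². The pivot is at distance d = 0.4633 m from the centre of mass.
By the parallel-axis theorem, I = I_cm + md² = 0.21994 + 0.32991 = 0.54985 kg·m².
T = 2π√(I/(mgd)) = 2π√(0.54985/(1.537 × 15.64 × 0.4633)) = 1.396 s.

1.396 s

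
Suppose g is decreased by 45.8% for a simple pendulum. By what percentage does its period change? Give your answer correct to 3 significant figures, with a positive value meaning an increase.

T ∝ 1/√g, so T'/T = 1/√(0.5420) = 1.358.
Percentage change in T = (1.358 − 1) × 100% = 35.8%.

35.8%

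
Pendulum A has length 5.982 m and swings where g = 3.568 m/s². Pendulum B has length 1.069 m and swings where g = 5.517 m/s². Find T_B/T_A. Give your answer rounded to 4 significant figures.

T = 2π√(L/g), so T_B/T_A = √((L_B/g_B)/(L_A/g_A)) = √((1.069/5.517)/(5.982/3.568)) = 0.3400.

0.3400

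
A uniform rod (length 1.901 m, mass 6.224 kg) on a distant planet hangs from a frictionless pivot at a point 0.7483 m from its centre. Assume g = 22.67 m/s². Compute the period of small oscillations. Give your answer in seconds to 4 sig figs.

1.416 s

For a physical pendulum T = 2π√(I/(mgd)), with d = 0.74830 m from pivot to centre of mass.
I_cm = mL²/12 = 6.224 × 1.901²/12 = 1.8744 kg·m²; I = I_cm + md² = 1.8744 + 6.224 × 0.74830² = 5.3595 kg·m².
T = 2π√(5.3595/(6.224 × 22.67 × 0.74830)) = 1.416 s.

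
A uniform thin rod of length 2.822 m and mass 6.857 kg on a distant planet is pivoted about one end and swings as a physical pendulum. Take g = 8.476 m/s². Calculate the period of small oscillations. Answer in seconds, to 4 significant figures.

For a physical pendulum T = 2π√(I/(mgd)), with d = 1.4110 m from pivot to centre of mass.
I_cm = mL²/12 = 6.857 × 2.822²/12 = 4.5506 kg·m²; I = I_cm + md² = 4.5506 + 6.857 × 1.4110² = 18.202 kg·m².
T = 2π√(18.202/(6.857 × 8.476 × 1.4110)) = 2.960 s.

2.960 s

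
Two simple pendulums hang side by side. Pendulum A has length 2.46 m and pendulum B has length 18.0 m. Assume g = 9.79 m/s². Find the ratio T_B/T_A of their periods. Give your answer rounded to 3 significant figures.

T ∝ √L, so T_B/T_A = √(L_B/L_A) = √(18.0/2.46) = 2.71.

2.71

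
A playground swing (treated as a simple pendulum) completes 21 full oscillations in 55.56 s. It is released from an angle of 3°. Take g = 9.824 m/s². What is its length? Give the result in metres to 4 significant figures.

T = 55.56/21 = 2.6457 s.
From T = 2π√(L/g), L = gT²/(4π²) = 9.824 × 2.6457²/(4π²) = 1.742 m.

1.742 m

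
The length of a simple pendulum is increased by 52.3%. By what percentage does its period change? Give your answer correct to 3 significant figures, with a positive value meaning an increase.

23.4%

T ∝ √L, so T'/T = √(1.523) = 1.234.
Percentage change in T = (1.234 − 1) × 100% = 23.4%.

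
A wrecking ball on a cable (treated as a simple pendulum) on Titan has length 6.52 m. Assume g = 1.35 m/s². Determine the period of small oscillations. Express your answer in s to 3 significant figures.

T = 2π√(L/g) = 2π√(6.52/1.35) = 2π × 2.198 = 13.8 s.

13.8 s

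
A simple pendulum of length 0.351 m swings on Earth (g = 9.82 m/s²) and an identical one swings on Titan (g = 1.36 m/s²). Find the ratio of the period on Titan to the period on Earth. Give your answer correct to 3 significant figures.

2.69

T ∝ 1/√g, so T₂/T₁ = √(g₁/g₂) = √(9.82/1.36) = 2.69.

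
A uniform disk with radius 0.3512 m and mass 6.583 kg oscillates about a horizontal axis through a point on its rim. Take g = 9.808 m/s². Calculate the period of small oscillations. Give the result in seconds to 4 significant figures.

1.456 s

I_cm = ½mr² = 0.40598 kg·m². The pivot is at distance d = 0.3512 m from the centre of mass.
By the parallel-axis theorem, I = I_cm + md² = 0.40598 + 0.81196 = 1.2179 kg·m².
T = 2π√(I/(mgd)) = 2π√(1.2179/(6.583 × 9.808 × 0.3512)) = 1.456 s.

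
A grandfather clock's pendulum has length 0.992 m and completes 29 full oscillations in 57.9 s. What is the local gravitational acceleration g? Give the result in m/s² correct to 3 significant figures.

9.82 m/s²

T = 57.9/29 = 1.997 s.
From T = 2π√(L/g), g = 4π²L/T² = 4π² × 0.992/1.997² = 9.82 m/s².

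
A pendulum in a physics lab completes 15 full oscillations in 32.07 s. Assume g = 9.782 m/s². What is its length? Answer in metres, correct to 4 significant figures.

T = 32.07/15 = 2.1380 s.
From T = 2π√(L/g), L = gT²/(4π²) = 9.782 × 2.1380²/(4π²) = 1.133 m.

1.133 m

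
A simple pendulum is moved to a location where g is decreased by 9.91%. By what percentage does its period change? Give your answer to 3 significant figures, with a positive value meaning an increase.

5.36%

T ∝ 1/√g, so T'/T = 1/√(0.9009) = 1.054.
Percentage change in T = (1.054 − 1) × 100% = 5.36%.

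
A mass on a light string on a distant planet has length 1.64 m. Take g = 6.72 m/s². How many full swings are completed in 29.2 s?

9

T = 2π√(L/g) = 2π√(1.64/6.72) = 3.104 s.
Number of complete oscillations = ⌊29.2/3.104⌋ = ⌊9.407⌋ = 9.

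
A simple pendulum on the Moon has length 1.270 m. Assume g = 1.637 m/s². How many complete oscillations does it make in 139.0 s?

T = 2π√(L/g) = 2π√(1.270/1.637) = 5.5342 s.
Number of complete oscillations = ⌊139.0/5.5342⌋ = ⌊25.116⌋ = 25.

25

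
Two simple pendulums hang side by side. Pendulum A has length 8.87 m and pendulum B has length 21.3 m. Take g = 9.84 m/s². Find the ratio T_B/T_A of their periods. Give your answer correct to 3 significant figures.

T ∝ √L, so T_B/T_A = √(L_B/L_A) = √(21.3/8.87) = 1.55.

1.55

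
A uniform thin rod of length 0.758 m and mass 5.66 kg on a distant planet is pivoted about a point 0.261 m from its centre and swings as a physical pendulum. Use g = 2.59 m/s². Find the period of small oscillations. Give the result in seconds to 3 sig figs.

For a physical pendulum T = 2π√(I/(mgd)), with d = 0.2610 m from pivot to centre of mass.
I_cm = mL²/12 = 5.66 × 0.758²/12 = 0.2710 kg·m²; I = I_cm + md² = 0.2710 + 5.66 × 0.2610² = 0.6566 kg·m².
T = 2π√(0.6566/(5.66 × 2.59 × 0.2610)) = 2.60 s.

2.60 s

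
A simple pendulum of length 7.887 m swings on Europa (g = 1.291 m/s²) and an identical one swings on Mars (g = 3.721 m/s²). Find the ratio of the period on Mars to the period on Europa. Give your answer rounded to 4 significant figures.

0.5890

T ∝ 1/√g, so T₂/T₁ = √(g₁/g₂) = √(1.291/3.721) = 0.5890.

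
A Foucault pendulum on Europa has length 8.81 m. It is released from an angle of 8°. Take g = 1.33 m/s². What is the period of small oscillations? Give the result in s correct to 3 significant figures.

T = 2π√(L/g) = 2π√(8.81/1.33) = 2π × 2.574 = 16.2 s.

16.2 s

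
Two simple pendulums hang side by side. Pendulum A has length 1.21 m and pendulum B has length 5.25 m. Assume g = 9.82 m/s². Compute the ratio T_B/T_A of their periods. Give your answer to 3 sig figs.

T ∝ √L, so T_B/T_A = √(L_B/L_A) = √(5.25/1.21) = 2.08.

2.08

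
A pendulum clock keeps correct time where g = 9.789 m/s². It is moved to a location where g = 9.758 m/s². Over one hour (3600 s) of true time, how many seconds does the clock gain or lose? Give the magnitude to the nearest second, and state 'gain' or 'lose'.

The clock's period scales as T ∝ 1/√g, so T'/T = √(9.789/9.758) = 1.00159.
In 3600 s of true time the clock registers 3600/1.00159 = 3594.3 s, so it loses 6 s.

lose 6 s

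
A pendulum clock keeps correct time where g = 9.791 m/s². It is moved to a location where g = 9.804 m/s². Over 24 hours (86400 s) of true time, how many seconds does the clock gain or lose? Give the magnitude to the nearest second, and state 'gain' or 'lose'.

gain 57 s

The clock's period scales as T ∝ 1/√g, so T'/T = √(9.791/9.804) = 0.999337.
In 86400 s of true time the clock registers 86400/0.999337 = 86457.3 s, so it gains 57 s.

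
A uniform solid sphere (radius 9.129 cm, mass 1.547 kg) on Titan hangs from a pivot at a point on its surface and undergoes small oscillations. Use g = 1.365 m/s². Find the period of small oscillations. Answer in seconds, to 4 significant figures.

1.923 s

I_cm = (2/5)mr² = 0.0051570 kg·m². The pivot is at distance d = 0.09129 m from the centre of mass.
By the parallel-axis theorem, I = I_cm + md² = 0.0051570 + 0.012892 = 0.018049 kg·m².
T = 2π√(I/(mgd)) = 2π√(0.018049/(1.547 × 1.365 × 0.09129)) = 1.923 s.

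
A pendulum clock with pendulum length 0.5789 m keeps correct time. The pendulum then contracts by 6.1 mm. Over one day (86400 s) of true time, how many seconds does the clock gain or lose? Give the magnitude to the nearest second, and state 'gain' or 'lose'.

T ∝ √L, so T'/T = √(0.57280/0.5789) = 0.994717.
In 86400 s of true time the clock registers 86400/0.994717 = 86858.8 s, so it gains 459 s.

gain 459 s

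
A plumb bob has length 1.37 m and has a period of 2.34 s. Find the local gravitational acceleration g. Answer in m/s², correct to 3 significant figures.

9.88 m/s²

From T = 2π√(L/g), g = 4π²L/T² = 4π² × 1.37/2.340² = 9.88 m/s².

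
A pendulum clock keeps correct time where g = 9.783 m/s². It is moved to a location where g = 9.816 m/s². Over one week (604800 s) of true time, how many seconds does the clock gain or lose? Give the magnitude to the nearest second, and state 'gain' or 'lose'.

The clock's period scales as T ∝ 1/√g, so T'/T = √(9.783/9.816) = 0.998318.
In 604800 s of true time the clock registers 604800/0.998318 = 605819.2 s, so it gains 1019 s.

gain 1019 s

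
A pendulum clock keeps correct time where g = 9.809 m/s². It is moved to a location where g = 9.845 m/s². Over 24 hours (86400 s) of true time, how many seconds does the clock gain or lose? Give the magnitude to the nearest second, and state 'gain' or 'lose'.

The clock's period scales as T ∝ 1/√g, so T'/T = √(9.809/9.845) = 0.998170.
In 86400 s of true time the clock registers 86400/0.998170 = 86558.4 s, so it gains 158 s.

gain 158 s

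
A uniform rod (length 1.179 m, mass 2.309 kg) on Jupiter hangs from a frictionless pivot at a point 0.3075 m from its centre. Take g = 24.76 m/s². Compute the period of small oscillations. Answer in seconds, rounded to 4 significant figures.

For a physical pendulum T = 2π√(I/(mgd)), with d = 0.30750 m from pivot to centre of mass.
I_cm = mL²/12 = 2.309 × 1.179²/12 = 0.26747 kg·m²; I = I_cm + md² = 0.26747 + 2.309 × 0.30750² = 0.48580 kg·m².
T = 2π√(0.48580/(2.309 × 24.76 × 0.30750)) = 1.044 s.

1.044 s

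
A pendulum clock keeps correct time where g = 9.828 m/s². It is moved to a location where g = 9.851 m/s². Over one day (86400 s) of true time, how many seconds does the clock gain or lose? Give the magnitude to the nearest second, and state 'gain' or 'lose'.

The clock's period scales as T ∝ 1/√g, so T'/T = √(9.828/9.851) = 0.998832.
In 86400 s of true time the clock registers 86400/0.998832 = 86501.0 s, so it gains 101 s.

gain 101 s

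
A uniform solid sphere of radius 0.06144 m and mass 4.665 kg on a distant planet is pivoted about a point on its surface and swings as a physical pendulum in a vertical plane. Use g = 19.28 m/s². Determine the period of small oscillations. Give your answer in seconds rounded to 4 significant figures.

I_cm = (2/5)mr² = 0.0070439 kg·m². The pivot is at distance d = 0.06144 m from the centre of mass.
By the parallel-axis theorem, I = I_cm + md² = 0.0070439 + 0.017610 = 0.024654 kg·m².
T = 2π√(I/(mgd)) = 2π√(0.024654/(4.665 × 19.28 × 0.06144)) = 0.4197 s.

0.4197 s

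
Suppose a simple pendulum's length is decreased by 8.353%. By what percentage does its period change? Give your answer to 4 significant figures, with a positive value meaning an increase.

T ∝ √L, so T'/T = √(0.91647) = 0.95732.
Percentage change in T = (0.95732 − 1) × 100% = -4.268%.

-4.268%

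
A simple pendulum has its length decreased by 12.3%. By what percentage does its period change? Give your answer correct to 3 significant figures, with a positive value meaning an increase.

-6.35%

T ∝ √L, so T'/T = √(0.8770) = 0.9365.
Percentage change in T = (0.9365 − 1) × 100% = -6.35%.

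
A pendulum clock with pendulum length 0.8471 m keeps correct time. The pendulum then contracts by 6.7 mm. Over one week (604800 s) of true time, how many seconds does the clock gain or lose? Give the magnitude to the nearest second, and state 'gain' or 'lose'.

gain 2406 s

T ∝ √L, so T'/T = √(0.84040/0.8471) = 0.996037.
In 604800 s of true time the clock registers 604800/0.996037 = 607206.1 s, so it gains 2406 s.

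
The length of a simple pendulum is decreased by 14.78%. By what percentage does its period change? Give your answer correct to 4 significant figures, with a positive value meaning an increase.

T ∝ √L, so T'/T = √(0.85220) = 0.92315.
Percentage change in T = (0.92315 − 1) × 100% = -7.685%.

-7.685%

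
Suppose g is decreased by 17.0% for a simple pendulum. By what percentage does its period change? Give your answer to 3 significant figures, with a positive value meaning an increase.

T ∝ 1/√g, so T'/T = 1/√(0.8300) = 1.098.
Percentage change in T = (1.098 − 1) × 100% = 9.76%.

9.76%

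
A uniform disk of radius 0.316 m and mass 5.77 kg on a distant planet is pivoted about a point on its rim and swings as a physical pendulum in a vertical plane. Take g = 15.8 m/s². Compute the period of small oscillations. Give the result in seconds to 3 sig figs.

1.09 s

I_cm = ½mr² = 0.2881 kg·m². The pivot is at distance d = 0.316 m from the centre of mass.
By the parallel-axis theorem, I = I_cm + md² = 0.2881 + 0.5762 = 0.8643 kg·m².
T = 2π√(I/(mgd)) = 2π√(0.8643/(5.77 × 15.8 × 0.316)) = 1.09 s.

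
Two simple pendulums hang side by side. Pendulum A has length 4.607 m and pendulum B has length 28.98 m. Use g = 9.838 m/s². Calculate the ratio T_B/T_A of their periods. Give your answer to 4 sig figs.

T ∝ √L, so T_B/T_A = √(L_B/L_A) = √(28.98/4.607) = 2.508.

2.508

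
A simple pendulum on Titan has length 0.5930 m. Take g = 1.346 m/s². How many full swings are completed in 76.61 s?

T = 2π√(L/g) = 2π√(0.5930/1.346) = 4.1705 s.
Number of complete oscillations = ⌊76.61/4.1705⌋ = ⌊18.370⌋ = 18.

18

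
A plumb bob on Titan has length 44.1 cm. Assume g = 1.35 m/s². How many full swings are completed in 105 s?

29

T = 2π√(L/g) = 2π√(0.441/1.35) = 3.591 s.
Number of complete oscillations = ⌊105/3.591⌋ = ⌊29.24⌋ = 29.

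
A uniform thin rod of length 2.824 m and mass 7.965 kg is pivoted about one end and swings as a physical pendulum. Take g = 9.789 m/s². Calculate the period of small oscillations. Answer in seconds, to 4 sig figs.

For a physical pendulum T = 2π√(I/(mgd)), with d = 1.4120 m from pivot to centre of mass.
I_cm = mL²/12 = 7.965 × 2.824²/12 = 5.2934 kg·m²; I = I_cm + md² = 5.2934 + 7.965 × 1.4120² = 21.174 kg·m².
T = 2π√(21.174/(7.965 × 9.789 × 1.4120)) = 2.755 s.

2.755 s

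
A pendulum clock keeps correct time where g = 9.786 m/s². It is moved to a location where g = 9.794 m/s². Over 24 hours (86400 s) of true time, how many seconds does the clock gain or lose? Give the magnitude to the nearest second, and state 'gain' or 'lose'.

The clock's period scales as T ∝ 1/√g, so T'/T = √(9.786/9.794) = 0.999592.
In 86400 s of true time the clock registers 86400/0.999592 = 86435.3 s, so it gains 35 s.

gain 35 s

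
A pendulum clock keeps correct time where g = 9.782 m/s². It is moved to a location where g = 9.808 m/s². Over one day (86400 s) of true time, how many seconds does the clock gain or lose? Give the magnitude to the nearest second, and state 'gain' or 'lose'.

gain 115 s

The clock's period scales as T ∝ 1/√g, so T'/T = √(9.782/9.808) = 0.998674.
In 86400 s of true time the clock registers 86400/0.998674 = 86514.7 s, so it gains 115 s.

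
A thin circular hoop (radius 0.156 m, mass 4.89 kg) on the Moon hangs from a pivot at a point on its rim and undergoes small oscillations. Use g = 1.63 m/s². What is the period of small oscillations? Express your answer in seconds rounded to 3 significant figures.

I_cm = mr² = 0.1190 kg·m². The pivot is at distance d = 0.156 m from the centre of mass.
By the parallel-axis theorem, I = I_cm + md² = 0.1190 + 0.1190 = 0.2380 kg·m².
T = 2π√(I/(mgd)) = 2π√(0.2380/(4.89 × 1.63 × 0.156)) = 2.75 s.

2.75 s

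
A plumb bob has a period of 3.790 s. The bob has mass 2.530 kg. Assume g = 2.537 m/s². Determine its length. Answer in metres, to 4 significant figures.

0.9231 m

From T = 2π√(L/g), L = gT²/(4π²) = 2.537 × 3.7900²/(4π²) = 0.9231 m.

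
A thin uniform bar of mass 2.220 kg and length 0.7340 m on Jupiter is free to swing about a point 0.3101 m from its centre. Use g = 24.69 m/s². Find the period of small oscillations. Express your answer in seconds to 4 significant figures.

For a physical pendulum T = 2π√(I/(mgd)), with d = 0.31010 m from pivot to centre of mass.
I_cm = mL²/12 = 2.220 × 0.7340²/12 = 0.099670 kg·m²; I = I_cm + md² = 0.099670 + 2.220 × 0.31010² = 0.31315 kg·m².
T = 2π√(0.31315/(2.220 × 24.69 × 0.31010)) = 0.8528 s.

0.8528 s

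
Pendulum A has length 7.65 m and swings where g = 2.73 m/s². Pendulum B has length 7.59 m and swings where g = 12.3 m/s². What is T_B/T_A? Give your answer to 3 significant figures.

0.469

T = 2π√(L/g), so T_B/T_A = √((L_B/g_B)/(L_A/g_A)) = √((7.59/12.3)/(7.65/2.73)) = 0.469.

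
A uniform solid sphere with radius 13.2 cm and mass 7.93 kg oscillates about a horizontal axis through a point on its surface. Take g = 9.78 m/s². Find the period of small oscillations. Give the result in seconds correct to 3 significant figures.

I_cm = (2/5)mr² = 0.05527 kg·m². The pivot is at distance d = 0.132 m from the centre of mass.
By the parallel-axis theorem, I = I_cm + md² = 0.05527 + 0.1382 = 0.1934 kg·m².
T = 2π√(I/(mgd)) = 2π√(0.1934/(7.93 × 9.78 × 0.132)) = 0.864 s.

0.864 s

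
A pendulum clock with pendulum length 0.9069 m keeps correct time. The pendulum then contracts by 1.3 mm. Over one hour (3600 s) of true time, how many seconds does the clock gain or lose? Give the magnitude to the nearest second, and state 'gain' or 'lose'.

T ∝ √L, so T'/T = √(0.90560/0.9069) = 0.999283.
In 3600 s of true time the clock registers 3600/0.999283 = 3602.6 s, so it gains 3 s.

gain 3 s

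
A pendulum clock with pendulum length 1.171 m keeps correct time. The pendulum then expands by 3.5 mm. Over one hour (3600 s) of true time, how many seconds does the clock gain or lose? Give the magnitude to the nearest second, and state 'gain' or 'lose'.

lose 5 s

T ∝ √L, so T'/T = √(1.17450/1.171) = 1.00149.
In 3600 s of true time the clock registers 3600/1.00149 = 3594.6 s, so it loses 5 s.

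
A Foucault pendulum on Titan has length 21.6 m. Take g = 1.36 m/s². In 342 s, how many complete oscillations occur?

13

T = 2π√(L/g) = 2π√(21.6/1.36) = 25.04 s.
Number of complete oscillations = ⌊342/25.04⌋ = ⌊13.66⌋ = 13.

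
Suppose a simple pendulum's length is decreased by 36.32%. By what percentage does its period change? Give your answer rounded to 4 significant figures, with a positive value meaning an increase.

T ∝ √L, so T'/T = √(0.63680) = 0.79800.
Percentage change in T = (0.79800 − 1) × 100% = -20.20%.

-20.20%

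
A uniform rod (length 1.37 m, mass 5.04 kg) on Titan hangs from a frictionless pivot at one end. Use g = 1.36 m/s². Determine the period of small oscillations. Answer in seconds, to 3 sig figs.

For a physical pendulum T = 2π√(I/(mgd)), with d = 0.6850 m from pivot to centre of mass.
I_cm = mL²/12 = 5.04 × 1.37²/12 = 0.7883 kg·m²; I = I_cm + md² = 0.7883 + 5.04 × 0.6850² = 3.153 kg·m².
T = 2π√(3.153/(5.04 × 1.36 × 0.6850)) = 5.15 s.

5.15 s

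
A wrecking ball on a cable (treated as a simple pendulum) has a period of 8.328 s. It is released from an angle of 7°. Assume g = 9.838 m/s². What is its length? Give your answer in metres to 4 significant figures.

17.28 m

From T = 2π√(L/g), L = gT²/(4π²) = 9.838 × 8.3280²/(4π²) = 17.28 m.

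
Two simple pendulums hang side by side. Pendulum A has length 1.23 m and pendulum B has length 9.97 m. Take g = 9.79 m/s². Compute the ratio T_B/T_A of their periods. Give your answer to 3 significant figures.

T ∝ √L, so T_B/T_A = √(L_B/L_A) = √(9.97/1.23) = 2.85.

2.85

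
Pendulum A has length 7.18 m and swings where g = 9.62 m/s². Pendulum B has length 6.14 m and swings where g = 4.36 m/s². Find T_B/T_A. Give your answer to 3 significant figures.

T = 2π√(L/g), so T_B/T_A = √((L_B/g_B)/(L_A/g_A)) = √((6.14/4.36)/(7.18/9.62)) = 1.37.

1.37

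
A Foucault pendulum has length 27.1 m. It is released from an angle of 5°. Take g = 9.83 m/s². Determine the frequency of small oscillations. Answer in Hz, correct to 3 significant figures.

0.0959 Hz

T = 2π√(L/g) = 2π√(27.1/9.83) = 10.43 s, so f = 1/T = 0.0959 Hz.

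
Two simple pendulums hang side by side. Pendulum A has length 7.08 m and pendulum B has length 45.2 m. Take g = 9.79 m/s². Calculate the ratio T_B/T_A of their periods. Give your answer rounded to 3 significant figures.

T ∝ √L, so T_B/T_A = √(L_B/L_A) = √(45.2/7.08) = 2.53.

2.53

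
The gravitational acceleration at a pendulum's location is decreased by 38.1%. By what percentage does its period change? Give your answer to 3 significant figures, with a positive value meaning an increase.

T ∝ 1/√g, so T'/T = 1/√(0.6190) = 1.271.
Percentage change in T = (1.271 − 1) × 100% = 27.1%.

27.1%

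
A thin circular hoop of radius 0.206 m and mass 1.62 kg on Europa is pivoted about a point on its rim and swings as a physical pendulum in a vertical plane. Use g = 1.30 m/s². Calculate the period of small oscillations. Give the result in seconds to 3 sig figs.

3.54 s

I_cm = mr² = 0.06875 kg·m². The pivot is at distance d = 0.206 m from the centre of mass.
By the parallel-axis theorem, I = I_cm + md² = 0.06875 + 0.06875 = 0.1375 kg·m².
T = 2π√(I/(mgd)) = 2π√(0.1375/(1.62 × 1.30 × 0.206)) = 3.54 s.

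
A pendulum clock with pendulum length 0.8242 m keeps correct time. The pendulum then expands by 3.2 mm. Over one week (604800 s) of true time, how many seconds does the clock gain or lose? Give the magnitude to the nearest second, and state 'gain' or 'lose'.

T ∝ √L, so T'/T = √(0.82740/0.8242) = 1.00194.
In 604800 s of true time the clock registers 604800/1.00194 = 603629.3 s, so it loses 1171 s.

lose 1171 s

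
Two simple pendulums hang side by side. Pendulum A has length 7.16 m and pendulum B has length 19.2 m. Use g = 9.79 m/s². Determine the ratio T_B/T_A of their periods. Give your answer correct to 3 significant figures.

1.64

T ∝ √L, so T_B/T_A = √(L_B/L_A) = √(19.2/7.16) = 1.64.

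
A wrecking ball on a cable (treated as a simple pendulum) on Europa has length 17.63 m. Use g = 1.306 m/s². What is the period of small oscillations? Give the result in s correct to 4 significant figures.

T = 2π√(L/g) = 2π√(17.63/1.306) = 2π × 3.6741 = 23.09 s.

23.09 s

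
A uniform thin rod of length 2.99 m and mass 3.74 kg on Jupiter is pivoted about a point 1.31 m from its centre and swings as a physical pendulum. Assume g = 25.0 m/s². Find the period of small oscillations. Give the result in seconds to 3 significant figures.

For a physical pendulum T = 2π√(I/(mgd)), with d = 1.310 m from pivot to centre of mass.
I_cm = mL²/12 = 3.74 × 2.99²/12 = 2.786 kg·m²; I = I_cm + md² = 2.786 + 3.74 × 1.310² = 9.205 kg·m².
T = 2π√(9.205/(3.74 × 25.0 × 1.310)) = 1.72 s.

1.72 s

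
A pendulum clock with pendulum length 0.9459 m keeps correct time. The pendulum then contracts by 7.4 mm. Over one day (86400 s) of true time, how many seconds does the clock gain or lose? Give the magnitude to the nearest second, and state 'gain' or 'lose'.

T ∝ √L, so T'/T = √(0.93850/0.9459) = 0.996081.
In 86400 s of true time the clock registers 86400/0.996081 = 86740.0 s, so it gains 340 s.

gain 340 s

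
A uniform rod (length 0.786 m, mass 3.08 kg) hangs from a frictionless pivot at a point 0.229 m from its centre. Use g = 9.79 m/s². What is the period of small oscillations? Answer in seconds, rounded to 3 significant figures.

For a physical pendulum T = 2π√(I/(mgd)), with d = 0.2290 m from pivot to centre of mass.
I_cm = mL²/12 = 3.08 × 0.786²/12 = 0.1586 kg·m²; I = I_cm + md² = 0.1586 + 3.08 × 0.2290² = 0.3201 kg·m².
T = 2π√(0.3201/(3.08 × 9.79 × 0.2290)) = 1.35 s.

1.35 s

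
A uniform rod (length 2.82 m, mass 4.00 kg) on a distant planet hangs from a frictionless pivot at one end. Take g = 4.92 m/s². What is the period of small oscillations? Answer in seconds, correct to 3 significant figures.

3.88 s

For a physical pendulum T = 2π√(I/(mgd)), with d = 1.410 m from pivot to centre of mass.
I_cm = mL²/12 = 4.00 × 2.82²/12 = 2.651 kg·m²; I = I_cm + md² = 2.651 + 4.00 × 1.410² = 10.60 kg·m².
T = 2π√(10.60/(4.00 × 4.92 × 1.410)) = 3.88 s.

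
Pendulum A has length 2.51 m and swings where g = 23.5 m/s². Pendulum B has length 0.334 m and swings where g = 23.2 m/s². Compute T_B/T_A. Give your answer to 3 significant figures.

T = 2π√(L/g), so T_B/T_A = √((L_B/g_B)/(L_A/g_A)) = √((0.334/23.2)/(2.51/23.5)) = 0.367.

0.367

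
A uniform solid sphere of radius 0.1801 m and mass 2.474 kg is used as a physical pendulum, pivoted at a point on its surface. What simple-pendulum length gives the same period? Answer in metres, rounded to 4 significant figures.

The equivalent simple-pendulum length is L_eq = I/(md), where I is about the pivot and d = 0.18010 m.
I_cm = (2/5)mR² = 0.032099 kg·m², so I = I_cm + md² = 0.032099 + 0.080247 = 0.11235 kg·m².
L_eq = 0.11235/(2.474 × 0.18010) = 0.2521 m.

0.2521 m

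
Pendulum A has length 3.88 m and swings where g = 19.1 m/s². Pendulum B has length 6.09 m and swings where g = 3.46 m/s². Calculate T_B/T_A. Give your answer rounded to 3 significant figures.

T = 2π√(L/g), so T_B/T_A = √((L_B/g_B)/(L_A/g_A)) = √((6.09/3.46)/(3.88/19.1)) = 2.94.

2.94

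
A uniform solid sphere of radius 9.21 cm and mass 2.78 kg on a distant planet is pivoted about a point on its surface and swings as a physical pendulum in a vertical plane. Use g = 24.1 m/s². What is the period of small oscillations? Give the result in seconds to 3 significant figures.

0.460 s

I_cm = (2/5)mr² = 0.009432 kg·m². The pivot is at distance d = 0.0921 m from the centre of mass.
By the parallel-axis theorem, I = I_cm + md² = 0.009432 + 0.02358 = 0.03301 kg·m².
T = 2π√(I/(mgd)) = 2π√(0.03301/(2.78 × 24.1 × 0.0921)) = 0.460 s.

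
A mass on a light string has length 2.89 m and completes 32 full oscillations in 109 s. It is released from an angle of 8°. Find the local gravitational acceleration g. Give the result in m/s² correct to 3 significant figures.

T = 109/32 = 3.406 s.
From T = 2π√(L/g), g = 4π²L/T² = 4π² × 2.89/3.406² = 9.83 m/s².

9.83 m/s²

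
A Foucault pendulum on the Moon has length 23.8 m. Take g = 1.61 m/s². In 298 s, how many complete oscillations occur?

12

T = 2π√(L/g) = 2π√(23.8/1.61) = 24.16 s.
Number of complete oscillations = ⌊298/24.16⌋ = ⌊12.34⌋ = 12.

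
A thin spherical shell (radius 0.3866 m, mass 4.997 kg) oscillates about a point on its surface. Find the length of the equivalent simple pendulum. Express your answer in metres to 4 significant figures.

0.6443 m

The equivalent simple-pendulum length is L_eq = I/(md), where I is about the pivot and d = 0.38660 m.
I_cm = (2/3)mR² = 0.49790 kg·m², so I = I_cm + md² = 0.49790 + 0.74685 = 1.2447 kg·m².
L_eq = 1.2447/(4.997 × 0.38660) = 0.6443 m.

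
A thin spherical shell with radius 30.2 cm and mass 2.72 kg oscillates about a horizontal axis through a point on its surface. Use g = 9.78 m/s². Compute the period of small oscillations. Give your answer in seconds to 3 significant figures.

1.43 s

I_cm = (2/3)mr² = 0.1654 kg·m². The pivot is at distance d = 0.302 m from the centre of mass.
By the parallel-axis theorem, I = I_cm + md² = 0.1654 + 0.2481 = 0.4135 kg·m².
T = 2π√(I/(mgd)) = 2π√(0.4135/(2.72 × 9.78 × 0.302)) = 1.43 s.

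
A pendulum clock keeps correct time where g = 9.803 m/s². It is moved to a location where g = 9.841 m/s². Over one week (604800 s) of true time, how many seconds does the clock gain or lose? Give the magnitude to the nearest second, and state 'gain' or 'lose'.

gain 1171 s

The clock's period scales as T ∝ 1/√g, so T'/T = √(9.803/9.841) = 0.998067.
In 604800 s of true time the clock registers 604800/0.998067 = 605971.1 s, so it gains 1171 s.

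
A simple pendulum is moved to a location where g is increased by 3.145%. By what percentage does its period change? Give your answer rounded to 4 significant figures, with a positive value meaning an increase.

T ∝ 1/√g, so T'/T = 1/√(1.0314) = 0.98464.
Percentage change in T = (0.98464 − 1) × 100% = -1.536%.

-1.536%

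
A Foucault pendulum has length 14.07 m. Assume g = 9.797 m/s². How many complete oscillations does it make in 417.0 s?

T = 2π√(L/g) = 2π√(14.07/9.797) = 7.5297 s.
Number of complete oscillations = ⌊417.0/7.5297⌋ = ⌊55.380⌋ = 55.

55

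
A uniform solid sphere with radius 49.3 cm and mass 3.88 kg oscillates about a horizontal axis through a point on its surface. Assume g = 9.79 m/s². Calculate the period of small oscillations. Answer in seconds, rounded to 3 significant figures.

I_cm = (2/5)mr² = 0.3772 kg·m². The pivot is at distance d = 0.493 m from the centre of mass.
By the parallel-axis theorem, I = I_cm + md² = 0.3772 + 0.9430 = 1.320 kg·m².
T = 2π√(I/(mgd)) = 2π√(1.320/(3.88 × 9.79 × 0.493)) = 1.67 s.

1.67 s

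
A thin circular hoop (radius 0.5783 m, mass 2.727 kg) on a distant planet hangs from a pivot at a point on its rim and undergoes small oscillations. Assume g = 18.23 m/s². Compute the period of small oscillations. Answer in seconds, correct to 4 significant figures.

I_cm = mr² = 0.91199 kg·m². The pivot is at distance d = 0.5783 m from the centre of mass.
By the parallel-axis theorem, I = I_cm + md² = 0.91199 + 0.91199 = 1.8240 kg·m².
T = 2π√(I/(mgd)) = 2π√(1.8240/(2.727 × 18.23 × 0.5783)) = 1.583 s.

1.583 s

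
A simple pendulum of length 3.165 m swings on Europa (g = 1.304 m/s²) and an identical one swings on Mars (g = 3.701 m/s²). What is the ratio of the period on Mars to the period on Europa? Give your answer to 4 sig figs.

T ∝ 1/√g, so T₂/T₁ = √(g₁/g₂) = √(1.304/3.701) = 0.5936.

0.5936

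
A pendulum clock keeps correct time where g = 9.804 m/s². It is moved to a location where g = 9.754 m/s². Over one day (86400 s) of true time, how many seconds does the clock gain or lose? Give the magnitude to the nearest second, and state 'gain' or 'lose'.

The clock's period scales as T ∝ 1/√g, so T'/T = √(9.804/9.754) = 1.00256.
In 86400 s of true time the clock registers 86400/1.00256 = 86179.4 s, so it loses 221 s.

lose 221 s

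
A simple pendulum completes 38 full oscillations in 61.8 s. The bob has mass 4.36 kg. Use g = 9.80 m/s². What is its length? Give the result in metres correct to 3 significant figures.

0.657 m

T = 61.8/38 = 1.626 s.
From T = 2π√(L/g), L = gT²/(4π²) = 9.80 × 1.626²/(4π²) = 0.657 m.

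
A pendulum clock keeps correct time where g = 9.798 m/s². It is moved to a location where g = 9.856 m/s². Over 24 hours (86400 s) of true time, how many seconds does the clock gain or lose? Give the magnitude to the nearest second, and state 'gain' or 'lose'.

The clock's period scales as T ∝ 1/√g, so T'/T = √(9.798/9.856) = 0.997053.
In 86400 s of true time the clock registers 86400/0.997053 = 86655.3 s, so it gains 255 s.

gain 255 s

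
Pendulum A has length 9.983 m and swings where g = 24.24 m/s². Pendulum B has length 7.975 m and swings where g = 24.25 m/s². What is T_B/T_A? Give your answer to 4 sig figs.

0.8936

T = 2π√(L/g), so T_B/T_A = √((L_B/g_B)/(L_A/g_A)) = √((7.975/24.25)/(9.983/24.24)) = 0.8936.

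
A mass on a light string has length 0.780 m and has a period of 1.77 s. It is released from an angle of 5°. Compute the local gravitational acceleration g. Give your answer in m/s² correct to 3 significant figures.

From T = 2π√(L/g), g = 4π²L/T² = 4π² × 0.780/1.770² = 9.83 m/s².

9.83 m/s²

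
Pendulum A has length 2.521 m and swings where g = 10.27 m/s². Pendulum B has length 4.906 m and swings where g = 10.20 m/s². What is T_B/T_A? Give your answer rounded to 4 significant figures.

T = 2π√(L/g), so T_B/T_A = √((L_B/g_B)/(L_A/g_A)) = √((4.906/10.20)/(2.521/10.27)) = 1.400.

1.400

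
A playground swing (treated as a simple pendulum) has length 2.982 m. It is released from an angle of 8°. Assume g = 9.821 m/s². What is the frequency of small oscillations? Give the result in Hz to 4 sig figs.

T = 2π√(L/g) = 2π√(2.982/9.821) = 3.4622 s, so f = 1/T = 0.2888 Hz.

0.2888 Hz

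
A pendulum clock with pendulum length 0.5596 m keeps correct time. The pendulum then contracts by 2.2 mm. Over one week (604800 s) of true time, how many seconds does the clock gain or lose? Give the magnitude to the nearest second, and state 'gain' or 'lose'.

T ∝ √L, so T'/T = √(0.55740/0.5596) = 0.998032.
In 604800 s of true time the clock registers 604800/0.998032 = 605992.4 s, so it gains 1192 s.

gain 1192 s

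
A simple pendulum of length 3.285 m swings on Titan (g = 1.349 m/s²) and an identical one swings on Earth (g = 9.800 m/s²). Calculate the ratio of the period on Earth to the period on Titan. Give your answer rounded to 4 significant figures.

T ∝ 1/√g, so T₂/T₁ = √(g₁/g₂) = √(1.349/9.800) = 0.3710.

0.3710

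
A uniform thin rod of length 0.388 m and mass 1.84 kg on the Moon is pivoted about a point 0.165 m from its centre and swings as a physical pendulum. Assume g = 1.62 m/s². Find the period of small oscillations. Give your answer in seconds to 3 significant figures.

2.42 s

For a physical pendulum T = 2π√(I/(mgd)), with d = 0.1650 m from pivot to centre of mass.
I_cm = mL²/12 = 1.84 × 0.388²/12 = 0.02308 kg·m²; I = I_cm + md² = 0.02308 + 1.84 × 0.1650² = 0.07318 kg·m².
T = 2π√(0.07318/(1.84 × 1.62 × 0.1650)) = 2.42 s.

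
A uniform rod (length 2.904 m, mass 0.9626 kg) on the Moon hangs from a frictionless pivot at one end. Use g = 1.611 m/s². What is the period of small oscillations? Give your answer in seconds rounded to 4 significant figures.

For a physical pendulum T = 2π√(I/(mgd)), with d = 1.4520 m from pivot to centre of mass.
I_cm = mL²/12 = 0.9626 × 2.904²/12 = 0.67648 kg·m²; I = I_cm + md² = 0.67648 + 0.9626 × 1.4520² = 2.7059 kg·m².
T = 2π√(2.7059/(0.9626 × 1.611 × 1.4520)) = 6.888 s.

6.888 s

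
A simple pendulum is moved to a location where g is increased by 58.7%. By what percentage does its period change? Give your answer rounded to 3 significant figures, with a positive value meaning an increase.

-20.6%

T ∝ 1/√g, so T'/T = 1/√(1.587) = 0.7938.
Percentage change in T = (0.7938 − 1) × 100% = -20.6%.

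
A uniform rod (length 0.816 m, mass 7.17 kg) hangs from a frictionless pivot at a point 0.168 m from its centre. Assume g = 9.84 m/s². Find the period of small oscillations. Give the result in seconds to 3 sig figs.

For a physical pendulum T = 2π√(I/(mgd)), with d = 0.1680 m from pivot to centre of mass.
I_cm = mL²/12 = 7.17 × 0.816²/12 = 0.3978 kg·m²; I = I_cm + md² = 0.3978 + 7.17 × 0.1680² = 0.6002 kg·m².
T = 2π√(0.6002/(7.17 × 9.84 × 0.1680)) = 1.41 s.

1.41 s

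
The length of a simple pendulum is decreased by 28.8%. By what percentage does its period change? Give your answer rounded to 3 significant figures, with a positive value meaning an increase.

T ∝ √L, so T'/T = √(0.7120) = 0.8438.
Percentage change in T = (0.8438 − 1) × 100% = -15.6%.

-15.6%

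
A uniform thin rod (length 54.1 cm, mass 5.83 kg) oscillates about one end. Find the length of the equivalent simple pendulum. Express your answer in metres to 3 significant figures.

The equivalent simple-pendulum length is L_eq = I/(md), where I is about the pivot and d = 0.2705 m.
I_cm = (1/12)mL² = 0.1422 kg·m², so I = I_cm + md² = 0.1422 + 0.4266 = 0.5688 kg·m².
L_eq = 0.5688/(5.83 × 0.2705) = 0.361 m.

0.361 m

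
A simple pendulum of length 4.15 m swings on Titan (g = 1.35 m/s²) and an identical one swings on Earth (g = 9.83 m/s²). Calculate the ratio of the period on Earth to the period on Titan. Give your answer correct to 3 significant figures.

T ∝ 1/√g, so T₂/T₁ = √(g₁/g₂) = √(1.35/9.83) = 0.371.

0.371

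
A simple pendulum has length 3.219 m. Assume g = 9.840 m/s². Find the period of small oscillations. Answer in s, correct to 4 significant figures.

T = 2π√(L/g) = 2π√(3.219/9.840) = 2π × 0.57196 = 3.594 s.

3.594 s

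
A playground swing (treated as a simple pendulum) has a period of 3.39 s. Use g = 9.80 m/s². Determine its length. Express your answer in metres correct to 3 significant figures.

From T = 2π√(L/g), L = gT²/(4π²) = 9.80 × 3.390²/(4π²) = 2.85 m.

2.85 m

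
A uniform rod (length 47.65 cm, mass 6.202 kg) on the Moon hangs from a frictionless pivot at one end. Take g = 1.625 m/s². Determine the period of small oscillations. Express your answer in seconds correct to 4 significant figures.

2.778 s

For a physical pendulum T = 2π√(I/(mgd)), with d = 0.23825 m from pivot to centre of mass.
I_cm = mL²/12 = 6.202 × 0.4765²/12 = 0.11735 kg·m²; I = I_cm + md² = 0.11735 + 6.202 × 0.23825² = 0.46939 kg·m².
T = 2π√(0.46939/(6.202 × 1.625 × 0.23825)) = 2.778 s.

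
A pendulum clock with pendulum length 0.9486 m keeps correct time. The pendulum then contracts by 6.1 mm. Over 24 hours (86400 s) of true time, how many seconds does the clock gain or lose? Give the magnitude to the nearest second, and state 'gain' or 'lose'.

gain 279 s

T ∝ √L, so T'/T = √(0.94250/0.9486) = 0.996780.
In 86400 s of true time the clock registers 86400/0.996780 = 86679.1 s, so it gains 279 s.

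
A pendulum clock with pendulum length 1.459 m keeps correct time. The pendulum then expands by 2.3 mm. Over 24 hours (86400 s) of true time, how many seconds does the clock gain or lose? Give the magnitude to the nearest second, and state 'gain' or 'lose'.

lose 68 s

T ∝ √L, so T'/T = √(1.46130/1.459) = 1.00079.
In 86400 s of true time the clock registers 86400/1.00079 = 86332.0 s, so it loses 68 s.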